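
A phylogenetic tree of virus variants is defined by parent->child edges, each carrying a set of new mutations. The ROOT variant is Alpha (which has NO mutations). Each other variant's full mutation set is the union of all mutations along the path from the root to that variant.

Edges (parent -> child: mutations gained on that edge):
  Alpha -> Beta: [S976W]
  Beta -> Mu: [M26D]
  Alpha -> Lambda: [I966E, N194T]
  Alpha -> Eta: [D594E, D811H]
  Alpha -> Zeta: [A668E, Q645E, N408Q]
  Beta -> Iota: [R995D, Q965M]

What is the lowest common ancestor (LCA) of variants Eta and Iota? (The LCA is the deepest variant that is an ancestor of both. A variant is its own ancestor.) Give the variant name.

Path from root to Eta: Alpha -> Eta
  ancestors of Eta: {Alpha, Eta}
Path from root to Iota: Alpha -> Beta -> Iota
  ancestors of Iota: {Alpha, Beta, Iota}
Common ancestors: {Alpha}
Walk up from Iota: Iota (not in ancestors of Eta), Beta (not in ancestors of Eta), Alpha (in ancestors of Eta)
Deepest common ancestor (LCA) = Alpha

Answer: Alpha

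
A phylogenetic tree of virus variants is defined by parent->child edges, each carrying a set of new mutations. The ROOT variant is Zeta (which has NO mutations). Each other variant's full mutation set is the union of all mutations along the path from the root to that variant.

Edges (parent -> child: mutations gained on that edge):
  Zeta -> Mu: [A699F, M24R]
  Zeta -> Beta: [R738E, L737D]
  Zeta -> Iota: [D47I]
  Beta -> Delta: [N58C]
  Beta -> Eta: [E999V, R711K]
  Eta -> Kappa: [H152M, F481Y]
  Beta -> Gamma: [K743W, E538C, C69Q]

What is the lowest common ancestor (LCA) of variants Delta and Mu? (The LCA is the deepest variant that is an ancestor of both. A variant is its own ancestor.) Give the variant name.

Path from root to Delta: Zeta -> Beta -> Delta
  ancestors of Delta: {Zeta, Beta, Delta}
Path from root to Mu: Zeta -> Mu
  ancestors of Mu: {Zeta, Mu}
Common ancestors: {Zeta}
Walk up from Mu: Mu (not in ancestors of Delta), Zeta (in ancestors of Delta)
Deepest common ancestor (LCA) = Zeta

Answer: Zeta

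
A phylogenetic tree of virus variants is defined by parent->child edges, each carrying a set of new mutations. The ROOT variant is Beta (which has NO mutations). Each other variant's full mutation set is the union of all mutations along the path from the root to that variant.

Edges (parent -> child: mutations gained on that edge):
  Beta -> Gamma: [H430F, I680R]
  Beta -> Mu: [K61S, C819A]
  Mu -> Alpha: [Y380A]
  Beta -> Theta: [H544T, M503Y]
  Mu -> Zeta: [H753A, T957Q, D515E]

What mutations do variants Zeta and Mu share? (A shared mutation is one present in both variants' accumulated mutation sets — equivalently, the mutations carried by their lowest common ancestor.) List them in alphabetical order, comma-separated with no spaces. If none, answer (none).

Accumulating mutations along path to Zeta:
  At Beta: gained [] -> total []
  At Mu: gained ['K61S', 'C819A'] -> total ['C819A', 'K61S']
  At Zeta: gained ['H753A', 'T957Q', 'D515E'] -> total ['C819A', 'D515E', 'H753A', 'K61S', 'T957Q']
Mutations(Zeta) = ['C819A', 'D515E', 'H753A', 'K61S', 'T957Q']
Accumulating mutations along path to Mu:
  At Beta: gained [] -> total []
  At Mu: gained ['K61S', 'C819A'] -> total ['C819A', 'K61S']
Mutations(Mu) = ['C819A', 'K61S']
Intersection: ['C819A', 'D515E', 'H753A', 'K61S', 'T957Q'] ∩ ['C819A', 'K61S'] = ['C819A', 'K61S']

Answer: C819A,K61S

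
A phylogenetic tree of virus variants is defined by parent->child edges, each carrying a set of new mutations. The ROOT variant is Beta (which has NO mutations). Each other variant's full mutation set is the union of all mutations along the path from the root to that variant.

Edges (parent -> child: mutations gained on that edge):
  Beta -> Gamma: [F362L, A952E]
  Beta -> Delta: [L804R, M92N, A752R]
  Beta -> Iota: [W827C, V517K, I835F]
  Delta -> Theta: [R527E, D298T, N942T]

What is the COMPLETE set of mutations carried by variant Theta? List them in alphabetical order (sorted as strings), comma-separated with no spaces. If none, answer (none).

At Beta: gained [] -> total []
At Delta: gained ['L804R', 'M92N', 'A752R'] -> total ['A752R', 'L804R', 'M92N']
At Theta: gained ['R527E', 'D298T', 'N942T'] -> total ['A752R', 'D298T', 'L804R', 'M92N', 'N942T', 'R527E']

Answer: A752R,D298T,L804R,M92N,N942T,R527E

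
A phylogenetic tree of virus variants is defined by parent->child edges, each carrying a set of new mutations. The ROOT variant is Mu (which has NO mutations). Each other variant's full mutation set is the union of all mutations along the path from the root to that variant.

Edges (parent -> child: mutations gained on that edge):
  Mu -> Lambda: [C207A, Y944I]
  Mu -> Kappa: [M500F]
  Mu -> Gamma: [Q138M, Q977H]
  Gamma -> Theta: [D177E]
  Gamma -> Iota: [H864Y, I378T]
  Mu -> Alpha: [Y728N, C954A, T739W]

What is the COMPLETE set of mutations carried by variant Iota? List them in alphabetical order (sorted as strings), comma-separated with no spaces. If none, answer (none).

Answer: H864Y,I378T,Q138M,Q977H

Derivation:
At Mu: gained [] -> total []
At Gamma: gained ['Q138M', 'Q977H'] -> total ['Q138M', 'Q977H']
At Iota: gained ['H864Y', 'I378T'] -> total ['H864Y', 'I378T', 'Q138M', 'Q977H']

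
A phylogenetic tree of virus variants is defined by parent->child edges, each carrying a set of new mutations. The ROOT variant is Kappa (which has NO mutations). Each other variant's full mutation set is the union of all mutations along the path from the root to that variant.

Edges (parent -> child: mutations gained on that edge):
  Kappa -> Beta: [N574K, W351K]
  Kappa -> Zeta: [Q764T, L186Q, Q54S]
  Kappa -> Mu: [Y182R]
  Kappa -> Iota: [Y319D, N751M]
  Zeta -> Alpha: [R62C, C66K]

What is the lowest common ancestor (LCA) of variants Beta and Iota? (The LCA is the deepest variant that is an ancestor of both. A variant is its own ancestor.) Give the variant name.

Path from root to Beta: Kappa -> Beta
  ancestors of Beta: {Kappa, Beta}
Path from root to Iota: Kappa -> Iota
  ancestors of Iota: {Kappa, Iota}
Common ancestors: {Kappa}
Walk up from Iota: Iota (not in ancestors of Beta), Kappa (in ancestors of Beta)
Deepest common ancestor (LCA) = Kappa

Answer: Kappa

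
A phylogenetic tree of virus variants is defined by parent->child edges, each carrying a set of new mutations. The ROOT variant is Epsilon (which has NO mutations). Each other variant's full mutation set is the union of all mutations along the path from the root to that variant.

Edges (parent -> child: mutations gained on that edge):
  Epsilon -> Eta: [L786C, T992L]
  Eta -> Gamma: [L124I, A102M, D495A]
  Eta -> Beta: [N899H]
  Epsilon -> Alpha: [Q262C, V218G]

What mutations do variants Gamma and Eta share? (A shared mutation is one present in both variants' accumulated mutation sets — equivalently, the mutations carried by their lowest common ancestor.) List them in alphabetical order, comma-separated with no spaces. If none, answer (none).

Accumulating mutations along path to Gamma:
  At Epsilon: gained [] -> total []
  At Eta: gained ['L786C', 'T992L'] -> total ['L786C', 'T992L']
  At Gamma: gained ['L124I', 'A102M', 'D495A'] -> total ['A102M', 'D495A', 'L124I', 'L786C', 'T992L']
Mutations(Gamma) = ['A102M', 'D495A', 'L124I', 'L786C', 'T992L']
Accumulating mutations along path to Eta:
  At Epsilon: gained [] -> total []
  At Eta: gained ['L786C', 'T992L'] -> total ['L786C', 'T992L']
Mutations(Eta) = ['L786C', 'T992L']
Intersection: ['A102M', 'D495A', 'L124I', 'L786C', 'T992L'] ∩ ['L786C', 'T992L'] = ['L786C', 'T992L']

Answer: L786C,T992L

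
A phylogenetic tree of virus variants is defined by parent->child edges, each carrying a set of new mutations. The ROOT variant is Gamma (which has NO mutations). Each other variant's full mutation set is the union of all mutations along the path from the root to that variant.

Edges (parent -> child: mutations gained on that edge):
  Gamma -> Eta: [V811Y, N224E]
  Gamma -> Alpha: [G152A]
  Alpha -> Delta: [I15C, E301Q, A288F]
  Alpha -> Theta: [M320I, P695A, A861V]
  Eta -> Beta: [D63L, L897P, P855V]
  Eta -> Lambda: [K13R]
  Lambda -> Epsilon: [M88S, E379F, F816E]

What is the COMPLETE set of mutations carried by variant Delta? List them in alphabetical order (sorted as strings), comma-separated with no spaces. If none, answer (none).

At Gamma: gained [] -> total []
At Alpha: gained ['G152A'] -> total ['G152A']
At Delta: gained ['I15C', 'E301Q', 'A288F'] -> total ['A288F', 'E301Q', 'G152A', 'I15C']

Answer: A288F,E301Q,G152A,I15C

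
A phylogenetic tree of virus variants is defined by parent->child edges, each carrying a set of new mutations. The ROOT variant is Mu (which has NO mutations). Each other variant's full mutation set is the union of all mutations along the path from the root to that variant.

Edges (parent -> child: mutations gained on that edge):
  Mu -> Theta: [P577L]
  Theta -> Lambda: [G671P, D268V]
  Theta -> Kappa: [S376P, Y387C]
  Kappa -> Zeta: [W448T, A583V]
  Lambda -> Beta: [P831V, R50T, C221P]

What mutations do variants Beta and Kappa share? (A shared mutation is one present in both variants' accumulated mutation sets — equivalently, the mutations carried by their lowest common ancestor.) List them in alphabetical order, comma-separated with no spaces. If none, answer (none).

Answer: P577L

Derivation:
Accumulating mutations along path to Beta:
  At Mu: gained [] -> total []
  At Theta: gained ['P577L'] -> total ['P577L']
  At Lambda: gained ['G671P', 'D268V'] -> total ['D268V', 'G671P', 'P577L']
  At Beta: gained ['P831V', 'R50T', 'C221P'] -> total ['C221P', 'D268V', 'G671P', 'P577L', 'P831V', 'R50T']
Mutations(Beta) = ['C221P', 'D268V', 'G671P', 'P577L', 'P831V', 'R50T']
Accumulating mutations along path to Kappa:
  At Mu: gained [] -> total []
  At Theta: gained ['P577L'] -> total ['P577L']
  At Kappa: gained ['S376P', 'Y387C'] -> total ['P577L', 'S376P', 'Y387C']
Mutations(Kappa) = ['P577L', 'S376P', 'Y387C']
Intersection: ['C221P', 'D268V', 'G671P', 'P577L', 'P831V', 'R50T'] ∩ ['P577L', 'S376P', 'Y387C'] = ['P577L']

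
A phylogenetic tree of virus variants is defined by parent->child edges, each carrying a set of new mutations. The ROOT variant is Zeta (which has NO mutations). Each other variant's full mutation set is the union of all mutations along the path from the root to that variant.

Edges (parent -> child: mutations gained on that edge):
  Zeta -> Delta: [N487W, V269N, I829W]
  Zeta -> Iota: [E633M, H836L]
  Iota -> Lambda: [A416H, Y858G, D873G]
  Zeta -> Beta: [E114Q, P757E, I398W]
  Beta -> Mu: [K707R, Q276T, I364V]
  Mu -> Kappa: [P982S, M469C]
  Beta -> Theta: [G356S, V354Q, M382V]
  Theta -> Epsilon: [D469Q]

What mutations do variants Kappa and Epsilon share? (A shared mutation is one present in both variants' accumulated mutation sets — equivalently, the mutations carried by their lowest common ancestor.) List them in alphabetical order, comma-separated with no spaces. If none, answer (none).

Answer: E114Q,I398W,P757E

Derivation:
Accumulating mutations along path to Kappa:
  At Zeta: gained [] -> total []
  At Beta: gained ['E114Q', 'P757E', 'I398W'] -> total ['E114Q', 'I398W', 'P757E']
  At Mu: gained ['K707R', 'Q276T', 'I364V'] -> total ['E114Q', 'I364V', 'I398W', 'K707R', 'P757E', 'Q276T']
  At Kappa: gained ['P982S', 'M469C'] -> total ['E114Q', 'I364V', 'I398W', 'K707R', 'M469C', 'P757E', 'P982S', 'Q276T']
Mutations(Kappa) = ['E114Q', 'I364V', 'I398W', 'K707R', 'M469C', 'P757E', 'P982S', 'Q276T']
Accumulating mutations along path to Epsilon:
  At Zeta: gained [] -> total []
  At Beta: gained ['E114Q', 'P757E', 'I398W'] -> total ['E114Q', 'I398W', 'P757E']
  At Theta: gained ['G356S', 'V354Q', 'M382V'] -> total ['E114Q', 'G356S', 'I398W', 'M382V', 'P757E', 'V354Q']
  At Epsilon: gained ['D469Q'] -> total ['D469Q', 'E114Q', 'G356S', 'I398W', 'M382V', 'P757E', 'V354Q']
Mutations(Epsilon) = ['D469Q', 'E114Q', 'G356S', 'I398W', 'M382V', 'P757E', 'V354Q']
Intersection: ['E114Q', 'I364V', 'I398W', 'K707R', 'M469C', 'P757E', 'P982S', 'Q276T'] ∩ ['D469Q', 'E114Q', 'G356S', 'I398W', 'M382V', 'P757E', 'V354Q'] = ['E114Q', 'I398W', 'P757E']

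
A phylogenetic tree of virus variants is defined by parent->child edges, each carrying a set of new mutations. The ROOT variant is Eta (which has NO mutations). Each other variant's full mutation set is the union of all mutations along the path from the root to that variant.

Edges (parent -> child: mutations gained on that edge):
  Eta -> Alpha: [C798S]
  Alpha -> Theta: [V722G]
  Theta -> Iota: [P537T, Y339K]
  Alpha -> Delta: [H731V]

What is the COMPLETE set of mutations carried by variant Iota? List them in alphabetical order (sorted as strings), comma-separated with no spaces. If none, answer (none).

At Eta: gained [] -> total []
At Alpha: gained ['C798S'] -> total ['C798S']
At Theta: gained ['V722G'] -> total ['C798S', 'V722G']
At Iota: gained ['P537T', 'Y339K'] -> total ['C798S', 'P537T', 'V722G', 'Y339K']

Answer: C798S,P537T,V722G,Y339K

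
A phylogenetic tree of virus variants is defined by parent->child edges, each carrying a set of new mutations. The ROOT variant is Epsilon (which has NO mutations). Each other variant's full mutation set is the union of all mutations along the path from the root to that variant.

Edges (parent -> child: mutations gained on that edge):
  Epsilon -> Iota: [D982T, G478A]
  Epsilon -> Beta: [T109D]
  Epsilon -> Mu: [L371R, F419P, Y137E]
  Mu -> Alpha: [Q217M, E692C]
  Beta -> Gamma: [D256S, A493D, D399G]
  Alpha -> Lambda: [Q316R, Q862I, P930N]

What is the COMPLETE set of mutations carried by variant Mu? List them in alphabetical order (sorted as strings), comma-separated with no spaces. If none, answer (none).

Answer: F419P,L371R,Y137E

Derivation:
At Epsilon: gained [] -> total []
At Mu: gained ['L371R', 'F419P', 'Y137E'] -> total ['F419P', 'L371R', 'Y137E']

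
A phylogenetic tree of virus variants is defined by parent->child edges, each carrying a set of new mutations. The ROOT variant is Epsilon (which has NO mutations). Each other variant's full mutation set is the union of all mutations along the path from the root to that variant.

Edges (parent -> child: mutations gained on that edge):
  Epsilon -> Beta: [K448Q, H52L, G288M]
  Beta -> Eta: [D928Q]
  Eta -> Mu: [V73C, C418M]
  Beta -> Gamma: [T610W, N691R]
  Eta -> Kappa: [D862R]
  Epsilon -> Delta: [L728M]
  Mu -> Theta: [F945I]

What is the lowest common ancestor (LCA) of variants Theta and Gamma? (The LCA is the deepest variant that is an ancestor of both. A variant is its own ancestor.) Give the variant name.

Path from root to Theta: Epsilon -> Beta -> Eta -> Mu -> Theta
  ancestors of Theta: {Epsilon, Beta, Eta, Mu, Theta}
Path from root to Gamma: Epsilon -> Beta -> Gamma
  ancestors of Gamma: {Epsilon, Beta, Gamma}
Common ancestors: {Epsilon, Beta}
Walk up from Gamma: Gamma (not in ancestors of Theta), Beta (in ancestors of Theta), Epsilon (in ancestors of Theta)
Deepest common ancestor (LCA) = Beta

Answer: Beta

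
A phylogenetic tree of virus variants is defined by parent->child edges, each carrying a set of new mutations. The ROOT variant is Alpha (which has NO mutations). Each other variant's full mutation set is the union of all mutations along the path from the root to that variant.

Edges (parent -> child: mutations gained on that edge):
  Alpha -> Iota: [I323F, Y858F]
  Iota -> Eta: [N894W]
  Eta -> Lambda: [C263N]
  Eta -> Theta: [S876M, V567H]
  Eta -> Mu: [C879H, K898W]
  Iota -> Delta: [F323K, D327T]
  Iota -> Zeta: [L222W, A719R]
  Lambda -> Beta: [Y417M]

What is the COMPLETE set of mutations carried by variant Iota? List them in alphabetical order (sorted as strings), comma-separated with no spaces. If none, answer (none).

At Alpha: gained [] -> total []
At Iota: gained ['I323F', 'Y858F'] -> total ['I323F', 'Y858F']

Answer: I323F,Y858F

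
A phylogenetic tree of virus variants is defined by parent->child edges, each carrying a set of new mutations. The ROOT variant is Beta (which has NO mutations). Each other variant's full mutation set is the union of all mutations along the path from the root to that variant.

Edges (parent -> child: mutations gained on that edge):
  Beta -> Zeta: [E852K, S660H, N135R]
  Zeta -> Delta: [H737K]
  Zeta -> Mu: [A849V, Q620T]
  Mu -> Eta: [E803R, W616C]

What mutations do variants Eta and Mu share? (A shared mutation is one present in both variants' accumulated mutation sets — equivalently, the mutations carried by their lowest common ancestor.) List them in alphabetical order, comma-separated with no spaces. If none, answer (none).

Accumulating mutations along path to Eta:
  At Beta: gained [] -> total []
  At Zeta: gained ['E852K', 'S660H', 'N135R'] -> total ['E852K', 'N135R', 'S660H']
  At Mu: gained ['A849V', 'Q620T'] -> total ['A849V', 'E852K', 'N135R', 'Q620T', 'S660H']
  At Eta: gained ['E803R', 'W616C'] -> total ['A849V', 'E803R', 'E852K', 'N135R', 'Q620T', 'S660H', 'W616C']
Mutations(Eta) = ['A849V', 'E803R', 'E852K', 'N135R', 'Q620T', 'S660H', 'W616C']
Accumulating mutations along path to Mu:
  At Beta: gained [] -> total []
  At Zeta: gained ['E852K', 'S660H', 'N135R'] -> total ['E852K', 'N135R', 'S660H']
  At Mu: gained ['A849V', 'Q620T'] -> total ['A849V', 'E852K', 'N135R', 'Q620T', 'S660H']
Mutations(Mu) = ['A849V', 'E852K', 'N135R', 'Q620T', 'S660H']
Intersection: ['A849V', 'E803R', 'E852K', 'N135R', 'Q620T', 'S660H', 'W616C'] ∩ ['A849V', 'E852K', 'N135R', 'Q620T', 'S660H'] = ['A849V', 'E852K', 'N135R', 'Q620T', 'S660H']

Answer: A849V,E852K,N135R,Q620T,S660H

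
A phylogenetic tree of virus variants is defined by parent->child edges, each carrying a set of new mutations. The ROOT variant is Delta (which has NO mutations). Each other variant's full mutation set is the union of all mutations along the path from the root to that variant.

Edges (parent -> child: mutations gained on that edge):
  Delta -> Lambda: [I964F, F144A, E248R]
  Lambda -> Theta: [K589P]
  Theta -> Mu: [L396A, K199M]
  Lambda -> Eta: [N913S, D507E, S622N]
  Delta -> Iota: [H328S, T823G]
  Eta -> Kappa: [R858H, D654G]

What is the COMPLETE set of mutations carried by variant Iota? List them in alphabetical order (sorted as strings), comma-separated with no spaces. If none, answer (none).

Answer: H328S,T823G

Derivation:
At Delta: gained [] -> total []
At Iota: gained ['H328S', 'T823G'] -> total ['H328S', 'T823G']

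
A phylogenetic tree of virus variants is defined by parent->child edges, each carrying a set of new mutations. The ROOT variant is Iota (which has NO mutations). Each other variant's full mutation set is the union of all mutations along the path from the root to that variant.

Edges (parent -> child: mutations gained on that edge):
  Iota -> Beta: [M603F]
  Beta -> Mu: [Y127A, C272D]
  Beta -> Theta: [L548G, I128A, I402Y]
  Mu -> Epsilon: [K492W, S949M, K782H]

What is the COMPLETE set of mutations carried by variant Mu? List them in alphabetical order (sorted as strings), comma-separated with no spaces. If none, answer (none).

Answer: C272D,M603F,Y127A

Derivation:
At Iota: gained [] -> total []
At Beta: gained ['M603F'] -> total ['M603F']
At Mu: gained ['Y127A', 'C272D'] -> total ['C272D', 'M603F', 'Y127A']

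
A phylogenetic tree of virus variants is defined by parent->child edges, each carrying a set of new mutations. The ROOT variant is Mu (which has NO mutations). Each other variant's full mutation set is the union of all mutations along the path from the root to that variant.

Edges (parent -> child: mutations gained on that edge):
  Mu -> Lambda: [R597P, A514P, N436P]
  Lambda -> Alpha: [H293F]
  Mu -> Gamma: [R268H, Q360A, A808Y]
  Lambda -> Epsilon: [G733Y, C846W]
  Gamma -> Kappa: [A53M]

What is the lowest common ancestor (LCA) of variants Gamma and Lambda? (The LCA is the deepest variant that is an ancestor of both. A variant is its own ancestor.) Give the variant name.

Path from root to Gamma: Mu -> Gamma
  ancestors of Gamma: {Mu, Gamma}
Path from root to Lambda: Mu -> Lambda
  ancestors of Lambda: {Mu, Lambda}
Common ancestors: {Mu}
Walk up from Lambda: Lambda (not in ancestors of Gamma), Mu (in ancestors of Gamma)
Deepest common ancestor (LCA) = Mu

Answer: Mu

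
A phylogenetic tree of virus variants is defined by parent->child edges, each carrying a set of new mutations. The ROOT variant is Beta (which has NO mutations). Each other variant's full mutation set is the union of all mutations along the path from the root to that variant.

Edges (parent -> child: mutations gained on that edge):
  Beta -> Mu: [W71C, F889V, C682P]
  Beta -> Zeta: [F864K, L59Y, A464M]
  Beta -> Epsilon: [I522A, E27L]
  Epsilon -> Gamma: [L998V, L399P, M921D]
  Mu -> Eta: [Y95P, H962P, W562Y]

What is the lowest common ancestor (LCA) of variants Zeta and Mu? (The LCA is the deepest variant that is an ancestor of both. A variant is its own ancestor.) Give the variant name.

Answer: Beta

Derivation:
Path from root to Zeta: Beta -> Zeta
  ancestors of Zeta: {Beta, Zeta}
Path from root to Mu: Beta -> Mu
  ancestors of Mu: {Beta, Mu}
Common ancestors: {Beta}
Walk up from Mu: Mu (not in ancestors of Zeta), Beta (in ancestors of Zeta)
Deepest common ancestor (LCA) = Beta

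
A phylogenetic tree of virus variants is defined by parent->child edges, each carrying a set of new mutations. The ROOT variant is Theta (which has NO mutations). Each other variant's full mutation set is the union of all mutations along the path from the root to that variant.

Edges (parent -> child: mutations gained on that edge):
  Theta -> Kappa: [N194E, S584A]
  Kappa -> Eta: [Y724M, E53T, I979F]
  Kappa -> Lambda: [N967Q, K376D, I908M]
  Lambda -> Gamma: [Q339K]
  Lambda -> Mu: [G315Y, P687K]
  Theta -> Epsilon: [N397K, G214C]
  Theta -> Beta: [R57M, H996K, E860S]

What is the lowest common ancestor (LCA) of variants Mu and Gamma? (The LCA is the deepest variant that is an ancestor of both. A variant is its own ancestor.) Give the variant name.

Path from root to Mu: Theta -> Kappa -> Lambda -> Mu
  ancestors of Mu: {Theta, Kappa, Lambda, Mu}
Path from root to Gamma: Theta -> Kappa -> Lambda -> Gamma
  ancestors of Gamma: {Theta, Kappa, Lambda, Gamma}
Common ancestors: {Theta, Kappa, Lambda}
Walk up from Gamma: Gamma (not in ancestors of Mu), Lambda (in ancestors of Mu), Kappa (in ancestors of Mu), Theta (in ancestors of Mu)
Deepest common ancestor (LCA) = Lambda

Answer: Lambda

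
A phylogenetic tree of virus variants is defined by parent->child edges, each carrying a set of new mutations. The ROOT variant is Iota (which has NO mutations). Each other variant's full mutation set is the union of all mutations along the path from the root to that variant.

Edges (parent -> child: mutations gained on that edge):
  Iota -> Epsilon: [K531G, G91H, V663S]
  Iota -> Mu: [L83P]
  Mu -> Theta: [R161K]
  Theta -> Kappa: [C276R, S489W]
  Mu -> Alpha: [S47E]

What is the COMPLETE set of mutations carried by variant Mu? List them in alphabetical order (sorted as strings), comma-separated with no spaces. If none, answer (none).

At Iota: gained [] -> total []
At Mu: gained ['L83P'] -> total ['L83P']

Answer: L83P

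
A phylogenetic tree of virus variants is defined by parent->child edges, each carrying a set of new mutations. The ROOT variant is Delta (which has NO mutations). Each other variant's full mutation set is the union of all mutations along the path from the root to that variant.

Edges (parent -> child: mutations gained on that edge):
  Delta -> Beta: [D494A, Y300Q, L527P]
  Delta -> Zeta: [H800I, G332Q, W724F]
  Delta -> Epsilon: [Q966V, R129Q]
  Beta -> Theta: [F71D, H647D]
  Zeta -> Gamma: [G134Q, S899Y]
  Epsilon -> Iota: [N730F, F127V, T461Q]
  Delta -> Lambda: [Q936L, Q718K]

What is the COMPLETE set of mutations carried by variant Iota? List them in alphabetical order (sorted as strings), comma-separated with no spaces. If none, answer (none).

Answer: F127V,N730F,Q966V,R129Q,T461Q

Derivation:
At Delta: gained [] -> total []
At Epsilon: gained ['Q966V', 'R129Q'] -> total ['Q966V', 'R129Q']
At Iota: gained ['N730F', 'F127V', 'T461Q'] -> total ['F127V', 'N730F', 'Q966V', 'R129Q', 'T461Q']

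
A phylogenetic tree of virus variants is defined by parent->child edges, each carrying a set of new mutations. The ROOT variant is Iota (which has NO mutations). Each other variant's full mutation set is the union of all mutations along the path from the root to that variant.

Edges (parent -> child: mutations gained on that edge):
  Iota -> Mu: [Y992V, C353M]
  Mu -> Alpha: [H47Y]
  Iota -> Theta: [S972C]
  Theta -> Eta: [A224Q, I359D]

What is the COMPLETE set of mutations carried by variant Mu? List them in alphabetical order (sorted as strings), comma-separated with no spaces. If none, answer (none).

Answer: C353M,Y992V

Derivation:
At Iota: gained [] -> total []
At Mu: gained ['Y992V', 'C353M'] -> total ['C353M', 'Y992V']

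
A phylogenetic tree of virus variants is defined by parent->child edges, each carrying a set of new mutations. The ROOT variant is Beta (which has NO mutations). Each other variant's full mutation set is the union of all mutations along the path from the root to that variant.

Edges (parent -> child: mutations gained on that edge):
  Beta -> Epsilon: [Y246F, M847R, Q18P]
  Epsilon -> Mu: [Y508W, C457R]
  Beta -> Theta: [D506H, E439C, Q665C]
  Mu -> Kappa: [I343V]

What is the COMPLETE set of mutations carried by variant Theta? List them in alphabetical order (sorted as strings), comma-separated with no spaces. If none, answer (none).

At Beta: gained [] -> total []
At Theta: gained ['D506H', 'E439C', 'Q665C'] -> total ['D506H', 'E439C', 'Q665C']

Answer: D506H,E439C,Q665C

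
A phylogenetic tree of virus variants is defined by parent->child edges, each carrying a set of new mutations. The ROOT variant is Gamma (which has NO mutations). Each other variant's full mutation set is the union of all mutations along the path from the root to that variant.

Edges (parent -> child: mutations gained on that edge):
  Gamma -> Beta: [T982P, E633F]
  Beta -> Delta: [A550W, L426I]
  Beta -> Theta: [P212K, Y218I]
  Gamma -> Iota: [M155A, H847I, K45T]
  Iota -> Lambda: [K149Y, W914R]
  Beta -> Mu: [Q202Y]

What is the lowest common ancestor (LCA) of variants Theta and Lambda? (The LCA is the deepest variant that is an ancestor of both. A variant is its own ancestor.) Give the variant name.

Answer: Gamma

Derivation:
Path from root to Theta: Gamma -> Beta -> Theta
  ancestors of Theta: {Gamma, Beta, Theta}
Path from root to Lambda: Gamma -> Iota -> Lambda
  ancestors of Lambda: {Gamma, Iota, Lambda}
Common ancestors: {Gamma}
Walk up from Lambda: Lambda (not in ancestors of Theta), Iota (not in ancestors of Theta), Gamma (in ancestors of Theta)
Deepest common ancestor (LCA) = Gamma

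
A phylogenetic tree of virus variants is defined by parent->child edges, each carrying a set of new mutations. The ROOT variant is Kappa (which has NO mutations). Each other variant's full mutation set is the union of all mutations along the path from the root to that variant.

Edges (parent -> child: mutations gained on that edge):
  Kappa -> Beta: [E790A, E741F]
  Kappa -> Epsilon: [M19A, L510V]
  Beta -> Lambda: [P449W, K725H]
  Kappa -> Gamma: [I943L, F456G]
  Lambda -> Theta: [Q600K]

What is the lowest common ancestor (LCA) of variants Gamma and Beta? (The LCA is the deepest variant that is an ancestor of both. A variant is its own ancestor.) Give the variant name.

Answer: Kappa

Derivation:
Path from root to Gamma: Kappa -> Gamma
  ancestors of Gamma: {Kappa, Gamma}
Path from root to Beta: Kappa -> Beta
  ancestors of Beta: {Kappa, Beta}
Common ancestors: {Kappa}
Walk up from Beta: Beta (not in ancestors of Gamma), Kappa (in ancestors of Gamma)
Deepest common ancestor (LCA) = Kappa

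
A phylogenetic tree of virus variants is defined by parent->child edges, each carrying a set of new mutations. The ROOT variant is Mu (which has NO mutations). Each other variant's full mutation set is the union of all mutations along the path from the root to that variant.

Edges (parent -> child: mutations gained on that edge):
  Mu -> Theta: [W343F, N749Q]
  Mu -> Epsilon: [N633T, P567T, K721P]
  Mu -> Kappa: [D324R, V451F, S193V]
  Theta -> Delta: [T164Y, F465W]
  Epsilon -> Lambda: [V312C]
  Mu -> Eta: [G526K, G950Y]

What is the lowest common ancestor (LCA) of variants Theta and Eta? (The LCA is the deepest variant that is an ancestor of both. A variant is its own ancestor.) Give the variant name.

Path from root to Theta: Mu -> Theta
  ancestors of Theta: {Mu, Theta}
Path from root to Eta: Mu -> Eta
  ancestors of Eta: {Mu, Eta}
Common ancestors: {Mu}
Walk up from Eta: Eta (not in ancestors of Theta), Mu (in ancestors of Theta)
Deepest common ancestor (LCA) = Mu

Answer: Mu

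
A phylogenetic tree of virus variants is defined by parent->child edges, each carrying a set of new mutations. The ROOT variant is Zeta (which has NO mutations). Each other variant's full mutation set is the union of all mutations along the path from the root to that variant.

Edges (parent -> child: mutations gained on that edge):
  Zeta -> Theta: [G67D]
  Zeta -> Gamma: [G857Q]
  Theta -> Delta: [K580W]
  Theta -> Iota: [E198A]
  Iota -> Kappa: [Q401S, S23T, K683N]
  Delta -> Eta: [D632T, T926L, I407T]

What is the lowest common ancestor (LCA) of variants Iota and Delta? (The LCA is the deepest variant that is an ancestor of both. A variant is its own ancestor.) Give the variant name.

Path from root to Iota: Zeta -> Theta -> Iota
  ancestors of Iota: {Zeta, Theta, Iota}
Path from root to Delta: Zeta -> Theta -> Delta
  ancestors of Delta: {Zeta, Theta, Delta}
Common ancestors: {Zeta, Theta}
Walk up from Delta: Delta (not in ancestors of Iota), Theta (in ancestors of Iota), Zeta (in ancestors of Iota)
Deepest common ancestor (LCA) = Theta

Answer: Theta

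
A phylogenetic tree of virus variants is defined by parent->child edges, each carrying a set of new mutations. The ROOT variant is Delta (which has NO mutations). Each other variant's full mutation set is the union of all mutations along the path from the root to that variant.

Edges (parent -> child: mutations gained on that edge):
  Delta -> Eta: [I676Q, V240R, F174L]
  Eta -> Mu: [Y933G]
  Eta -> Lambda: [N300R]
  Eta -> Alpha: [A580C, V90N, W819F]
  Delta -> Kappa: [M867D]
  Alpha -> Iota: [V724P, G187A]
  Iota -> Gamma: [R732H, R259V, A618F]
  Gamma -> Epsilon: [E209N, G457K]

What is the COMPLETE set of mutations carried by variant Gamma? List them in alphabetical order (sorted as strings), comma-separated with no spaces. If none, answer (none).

At Delta: gained [] -> total []
At Eta: gained ['I676Q', 'V240R', 'F174L'] -> total ['F174L', 'I676Q', 'V240R']
At Alpha: gained ['A580C', 'V90N', 'W819F'] -> total ['A580C', 'F174L', 'I676Q', 'V240R', 'V90N', 'W819F']
At Iota: gained ['V724P', 'G187A'] -> total ['A580C', 'F174L', 'G187A', 'I676Q', 'V240R', 'V724P', 'V90N', 'W819F']
At Gamma: gained ['R732H', 'R259V', 'A618F'] -> total ['A580C', 'A618F', 'F174L', 'G187A', 'I676Q', 'R259V', 'R732H', 'V240R', 'V724P', 'V90N', 'W819F']

Answer: A580C,A618F,F174L,G187A,I676Q,R259V,R732H,V240R,V724P,V90N,W819F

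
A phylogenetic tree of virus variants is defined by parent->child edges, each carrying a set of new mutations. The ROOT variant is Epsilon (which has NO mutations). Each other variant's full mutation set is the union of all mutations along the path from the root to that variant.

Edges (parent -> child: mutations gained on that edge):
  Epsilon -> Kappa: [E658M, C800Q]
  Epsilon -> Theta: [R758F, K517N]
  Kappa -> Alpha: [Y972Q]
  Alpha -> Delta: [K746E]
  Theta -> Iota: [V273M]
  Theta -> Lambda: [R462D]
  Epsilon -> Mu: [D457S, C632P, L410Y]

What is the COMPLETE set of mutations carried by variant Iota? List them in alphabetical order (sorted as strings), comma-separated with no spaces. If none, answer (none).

Answer: K517N,R758F,V273M

Derivation:
At Epsilon: gained [] -> total []
At Theta: gained ['R758F', 'K517N'] -> total ['K517N', 'R758F']
At Iota: gained ['V273M'] -> total ['K517N', 'R758F', 'V273M']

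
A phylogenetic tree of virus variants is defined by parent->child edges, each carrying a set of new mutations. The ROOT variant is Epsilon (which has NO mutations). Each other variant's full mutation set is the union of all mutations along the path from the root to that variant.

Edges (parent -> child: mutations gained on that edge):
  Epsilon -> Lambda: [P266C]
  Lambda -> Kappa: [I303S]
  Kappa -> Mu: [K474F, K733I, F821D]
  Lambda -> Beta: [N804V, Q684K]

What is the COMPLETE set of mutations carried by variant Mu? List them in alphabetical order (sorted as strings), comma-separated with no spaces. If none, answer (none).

Answer: F821D,I303S,K474F,K733I,P266C

Derivation:
At Epsilon: gained [] -> total []
At Lambda: gained ['P266C'] -> total ['P266C']
At Kappa: gained ['I303S'] -> total ['I303S', 'P266C']
At Mu: gained ['K474F', 'K733I', 'F821D'] -> total ['F821D', 'I303S', 'K474F', 'K733I', 'P266C']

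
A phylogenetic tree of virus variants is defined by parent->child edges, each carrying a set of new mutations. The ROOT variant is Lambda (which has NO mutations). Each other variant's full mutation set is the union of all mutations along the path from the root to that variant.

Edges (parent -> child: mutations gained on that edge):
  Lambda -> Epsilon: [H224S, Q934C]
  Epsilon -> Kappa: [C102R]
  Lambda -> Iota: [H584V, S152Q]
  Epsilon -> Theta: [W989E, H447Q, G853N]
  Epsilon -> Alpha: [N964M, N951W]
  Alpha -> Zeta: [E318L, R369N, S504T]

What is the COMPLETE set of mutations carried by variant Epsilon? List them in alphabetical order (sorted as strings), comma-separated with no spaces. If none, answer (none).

Answer: H224S,Q934C

Derivation:
At Lambda: gained [] -> total []
At Epsilon: gained ['H224S', 'Q934C'] -> total ['H224S', 'Q934C']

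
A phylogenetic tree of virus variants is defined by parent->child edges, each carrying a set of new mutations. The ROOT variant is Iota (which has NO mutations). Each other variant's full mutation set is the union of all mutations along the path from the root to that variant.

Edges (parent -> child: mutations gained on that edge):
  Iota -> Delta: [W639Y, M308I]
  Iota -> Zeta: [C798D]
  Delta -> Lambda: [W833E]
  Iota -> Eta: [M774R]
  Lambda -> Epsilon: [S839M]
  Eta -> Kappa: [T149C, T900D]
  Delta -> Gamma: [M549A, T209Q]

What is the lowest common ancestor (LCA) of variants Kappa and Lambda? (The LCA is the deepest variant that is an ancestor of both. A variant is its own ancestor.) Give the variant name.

Answer: Iota

Derivation:
Path from root to Kappa: Iota -> Eta -> Kappa
  ancestors of Kappa: {Iota, Eta, Kappa}
Path from root to Lambda: Iota -> Delta -> Lambda
  ancestors of Lambda: {Iota, Delta, Lambda}
Common ancestors: {Iota}
Walk up from Lambda: Lambda (not in ancestors of Kappa), Delta (not in ancestors of Kappa), Iota (in ancestors of Kappa)
Deepest common ancestor (LCA) = Iota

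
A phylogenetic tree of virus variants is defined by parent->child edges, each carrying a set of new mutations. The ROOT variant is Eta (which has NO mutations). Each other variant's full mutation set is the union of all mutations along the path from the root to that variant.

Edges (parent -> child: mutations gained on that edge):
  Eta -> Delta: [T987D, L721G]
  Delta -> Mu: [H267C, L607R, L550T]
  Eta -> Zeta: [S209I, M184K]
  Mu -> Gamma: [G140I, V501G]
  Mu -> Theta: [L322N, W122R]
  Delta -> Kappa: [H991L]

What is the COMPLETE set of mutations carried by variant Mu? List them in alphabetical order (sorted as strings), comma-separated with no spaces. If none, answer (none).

Answer: H267C,L550T,L607R,L721G,T987D

Derivation:
At Eta: gained [] -> total []
At Delta: gained ['T987D', 'L721G'] -> total ['L721G', 'T987D']
At Mu: gained ['H267C', 'L607R', 'L550T'] -> total ['H267C', 'L550T', 'L607R', 'L721G', 'T987D']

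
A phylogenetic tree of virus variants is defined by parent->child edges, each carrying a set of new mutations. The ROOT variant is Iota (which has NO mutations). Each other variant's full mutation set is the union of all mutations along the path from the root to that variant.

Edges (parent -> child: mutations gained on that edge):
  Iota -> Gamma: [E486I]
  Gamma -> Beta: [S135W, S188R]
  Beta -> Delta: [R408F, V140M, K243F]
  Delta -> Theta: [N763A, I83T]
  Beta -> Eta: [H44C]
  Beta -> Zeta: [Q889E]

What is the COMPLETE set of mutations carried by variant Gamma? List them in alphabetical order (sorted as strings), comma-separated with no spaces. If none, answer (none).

Answer: E486I

Derivation:
At Iota: gained [] -> total []
At Gamma: gained ['E486I'] -> total ['E486I']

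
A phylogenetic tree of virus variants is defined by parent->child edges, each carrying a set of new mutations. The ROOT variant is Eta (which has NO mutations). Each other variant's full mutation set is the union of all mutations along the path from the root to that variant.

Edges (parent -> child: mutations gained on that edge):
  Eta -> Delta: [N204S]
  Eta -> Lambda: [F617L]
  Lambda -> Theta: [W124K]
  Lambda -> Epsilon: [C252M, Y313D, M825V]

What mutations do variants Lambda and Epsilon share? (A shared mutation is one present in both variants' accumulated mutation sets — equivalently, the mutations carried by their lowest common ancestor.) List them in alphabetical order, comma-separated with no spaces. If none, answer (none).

Accumulating mutations along path to Lambda:
  At Eta: gained [] -> total []
  At Lambda: gained ['F617L'] -> total ['F617L']
Mutations(Lambda) = ['F617L']
Accumulating mutations along path to Epsilon:
  At Eta: gained [] -> total []
  At Lambda: gained ['F617L'] -> total ['F617L']
  At Epsilon: gained ['C252M', 'Y313D', 'M825V'] -> total ['C252M', 'F617L', 'M825V', 'Y313D']
Mutations(Epsilon) = ['C252M', 'F617L', 'M825V', 'Y313D']
Intersection: ['F617L'] ∩ ['C252M', 'F617L', 'M825V', 'Y313D'] = ['F617L']

Answer: F617L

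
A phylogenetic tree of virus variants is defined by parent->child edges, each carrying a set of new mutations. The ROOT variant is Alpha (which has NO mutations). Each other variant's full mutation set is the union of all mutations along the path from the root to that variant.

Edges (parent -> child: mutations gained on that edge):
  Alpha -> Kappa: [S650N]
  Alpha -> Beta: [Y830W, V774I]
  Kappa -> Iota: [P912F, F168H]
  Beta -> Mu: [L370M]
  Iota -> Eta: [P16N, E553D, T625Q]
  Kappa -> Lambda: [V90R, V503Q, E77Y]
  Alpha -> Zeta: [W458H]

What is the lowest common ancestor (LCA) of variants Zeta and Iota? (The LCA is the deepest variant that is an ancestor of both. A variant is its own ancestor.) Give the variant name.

Path from root to Zeta: Alpha -> Zeta
  ancestors of Zeta: {Alpha, Zeta}
Path from root to Iota: Alpha -> Kappa -> Iota
  ancestors of Iota: {Alpha, Kappa, Iota}
Common ancestors: {Alpha}
Walk up from Iota: Iota (not in ancestors of Zeta), Kappa (not in ancestors of Zeta), Alpha (in ancestors of Zeta)
Deepest common ancestor (LCA) = Alpha

Answer: Alpha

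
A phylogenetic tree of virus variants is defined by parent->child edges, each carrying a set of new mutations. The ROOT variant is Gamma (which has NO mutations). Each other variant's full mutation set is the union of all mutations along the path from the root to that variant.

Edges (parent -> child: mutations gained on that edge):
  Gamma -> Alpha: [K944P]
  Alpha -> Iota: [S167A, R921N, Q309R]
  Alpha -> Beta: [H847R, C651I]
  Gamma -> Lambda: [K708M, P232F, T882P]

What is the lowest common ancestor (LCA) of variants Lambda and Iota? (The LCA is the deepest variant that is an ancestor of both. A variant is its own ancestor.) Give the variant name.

Answer: Gamma

Derivation:
Path from root to Lambda: Gamma -> Lambda
  ancestors of Lambda: {Gamma, Lambda}
Path from root to Iota: Gamma -> Alpha -> Iota
  ancestors of Iota: {Gamma, Alpha, Iota}
Common ancestors: {Gamma}
Walk up from Iota: Iota (not in ancestors of Lambda), Alpha (not in ancestors of Lambda), Gamma (in ancestors of Lambda)
Deepest common ancestor (LCA) = Gamma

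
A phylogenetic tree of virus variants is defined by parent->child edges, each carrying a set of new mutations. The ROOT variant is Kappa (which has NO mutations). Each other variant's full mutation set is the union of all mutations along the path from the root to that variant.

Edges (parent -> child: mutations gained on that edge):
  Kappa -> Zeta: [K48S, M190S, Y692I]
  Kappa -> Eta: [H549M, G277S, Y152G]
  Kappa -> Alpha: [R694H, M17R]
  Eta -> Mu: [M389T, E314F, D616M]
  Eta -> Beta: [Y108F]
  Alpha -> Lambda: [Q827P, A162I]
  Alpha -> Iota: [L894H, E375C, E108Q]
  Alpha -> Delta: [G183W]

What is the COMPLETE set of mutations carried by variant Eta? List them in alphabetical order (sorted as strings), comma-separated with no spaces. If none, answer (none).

At Kappa: gained [] -> total []
At Eta: gained ['H549M', 'G277S', 'Y152G'] -> total ['G277S', 'H549M', 'Y152G']

Answer: G277S,H549M,Y152G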